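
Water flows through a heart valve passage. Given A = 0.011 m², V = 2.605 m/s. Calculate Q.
Formula: Q = A V
Q = 0.011·2.605·1000 = 28.65 L/s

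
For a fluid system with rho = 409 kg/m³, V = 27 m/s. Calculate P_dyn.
Formula: P_{dyn} = \frac{1}{2} \rho V^2
P_dyn = 0.5·409·27²/1000 = 149.1 kPa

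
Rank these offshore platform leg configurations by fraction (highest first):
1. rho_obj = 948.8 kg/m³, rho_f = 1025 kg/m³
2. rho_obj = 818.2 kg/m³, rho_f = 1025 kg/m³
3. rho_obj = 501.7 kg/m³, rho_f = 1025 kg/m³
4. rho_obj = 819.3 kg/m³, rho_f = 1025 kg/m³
Case 1: fraction = 0.9257
Case 2: fraction = 0.7982
Case 3: fraction = 0.4895
Case 4: fraction = 0.7993
Ranking (highest first): 1, 4, 2, 3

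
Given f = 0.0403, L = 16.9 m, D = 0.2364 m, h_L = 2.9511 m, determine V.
Formula: h_L = f \frac{L}{D} \frac{V^2}{2g}
Substituting knowns: 2.9511 = 0.0403·(16.9/0.2364)·V²/(2·9.81)
Solving for V: V = √(2.9511·2·9.81/(0.0403·(16.9/0.2364))) = 4.483 m/s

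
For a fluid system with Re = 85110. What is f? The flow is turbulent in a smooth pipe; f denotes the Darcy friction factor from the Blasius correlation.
Formula: f = \frac{0.316}{Re^{0.25}}
f = 0.316/85110^0.25 = 0.0185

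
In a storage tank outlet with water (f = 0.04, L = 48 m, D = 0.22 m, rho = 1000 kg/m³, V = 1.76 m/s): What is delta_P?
Formula: \Delta P = f \frac{L}{D} \frac{\rho V^2}{2}
delta_P = 0.04·(48/0.22)·0.5·1000·1.76²/1000 = 13.52 kPa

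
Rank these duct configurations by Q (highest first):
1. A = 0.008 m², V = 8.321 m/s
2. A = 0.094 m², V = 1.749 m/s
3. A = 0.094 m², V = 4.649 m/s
Case 1: Q = 66.57 L/s
Case 2: Q = 164.4 L/s
Case 3: Q = 437 L/s
Ranking (highest first): 3, 2, 1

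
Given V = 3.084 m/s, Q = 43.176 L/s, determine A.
Formula: Q = A V
Substituting knowns: 43.176 = A·3.084·1000
Solving for A: A = (43.176/1000)/3.084 = 0.014 m²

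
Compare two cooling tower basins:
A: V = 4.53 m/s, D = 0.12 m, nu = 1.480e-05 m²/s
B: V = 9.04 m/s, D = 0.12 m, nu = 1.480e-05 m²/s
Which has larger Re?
Re(A) = 36730, Re(B) = 73297. Answer: B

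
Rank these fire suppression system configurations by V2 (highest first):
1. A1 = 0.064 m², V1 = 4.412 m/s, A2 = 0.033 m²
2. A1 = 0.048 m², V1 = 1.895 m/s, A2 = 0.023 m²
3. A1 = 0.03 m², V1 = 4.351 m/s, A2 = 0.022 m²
Case 1: V2 = 8.557 m/s
Case 2: V2 = 3.955 m/s
Case 3: V2 = 5.933 m/s
Ranking (highest first): 1, 3, 2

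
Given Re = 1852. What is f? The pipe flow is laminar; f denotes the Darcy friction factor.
Formula: f = \frac{64}{Re}
f = 64/1852 = 0.03456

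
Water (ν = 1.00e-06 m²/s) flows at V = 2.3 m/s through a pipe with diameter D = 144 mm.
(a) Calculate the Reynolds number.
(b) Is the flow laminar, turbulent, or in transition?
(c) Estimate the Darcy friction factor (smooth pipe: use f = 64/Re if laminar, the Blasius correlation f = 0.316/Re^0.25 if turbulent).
(a) Re = V·D/ν = 2.3·0.144/1.00e-06 = 331200
(b) Flow regime: turbulent (Re > 4000)
(c) Friction factor: f = 0.316/Re^0.25 = 0.316/331200^0.25 = 0.01317 (Blasius is strictly valid for Re ≲ 1e5; used here as the smooth-pipe estimate the problem specifies)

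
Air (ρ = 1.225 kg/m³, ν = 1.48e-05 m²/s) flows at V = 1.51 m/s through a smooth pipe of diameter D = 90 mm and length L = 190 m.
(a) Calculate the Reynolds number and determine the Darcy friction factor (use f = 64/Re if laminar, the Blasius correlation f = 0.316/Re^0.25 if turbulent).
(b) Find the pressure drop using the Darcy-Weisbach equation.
(a) Re = V·D/ν = 1.51·0.09/1.48e-05 = 9182.4 → turbulent (Re > 4000); f = 0.316/Re^0.25 = 0.316/9182.4^0.25 = 0.032281
(b) Darcy-Weisbach: ΔP = f·(L/D)·½ρV²/1000 = 0.032281·(190/0.090)·½·1.225·1.51²/1000 = 0.09517 kPa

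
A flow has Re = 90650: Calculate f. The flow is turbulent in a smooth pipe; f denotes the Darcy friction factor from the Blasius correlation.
Formula: f = \frac{0.316}{Re^{0.25}}
f = 0.316/90650^0.25 = 0.01821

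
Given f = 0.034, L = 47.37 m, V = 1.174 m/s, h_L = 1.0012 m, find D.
Formula: h_L = f \frac{L}{D} \frac{V^2}{2g}
Substituting knowns: 1.0012 = 0.034·(47.37/D)·1.174²/(2·9.81)
Solving for D: D = 0.034·47.37·1.174²/(2·9.81·1.0012) = 0.113 m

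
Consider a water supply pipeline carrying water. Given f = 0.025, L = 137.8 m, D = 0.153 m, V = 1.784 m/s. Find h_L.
Formula: h_L = f \frac{L}{D} \frac{V^2}{2g}
h_L = 0.025·(137.8/0.153)·1.784²/(2·9.81) = 3.652 m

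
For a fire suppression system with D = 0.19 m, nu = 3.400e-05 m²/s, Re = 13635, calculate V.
Formula: Re = \frac{V D}{\nu}
Substituting knowns: 13635 = V·0.19/3.400e-05
Solving for V: V = 13635·3.400e-05/0.19 = 2.44 m/s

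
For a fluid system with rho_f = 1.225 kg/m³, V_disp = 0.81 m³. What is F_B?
Formula: F_B = \rho_f g V_{disp}
F_B = 1.225·9.81·0.81 = 9.734 N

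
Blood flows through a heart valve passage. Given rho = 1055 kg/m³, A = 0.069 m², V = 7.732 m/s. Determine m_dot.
Formula: \dot{m} = \rho A V
m_dot = 1055·0.069·7.732 = 562.9 kg/s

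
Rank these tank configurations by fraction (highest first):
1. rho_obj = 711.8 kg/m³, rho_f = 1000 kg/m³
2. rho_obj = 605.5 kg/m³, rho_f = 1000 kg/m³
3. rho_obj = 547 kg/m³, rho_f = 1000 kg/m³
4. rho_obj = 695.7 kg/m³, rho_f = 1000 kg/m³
Case 1: fraction = 0.7118
Case 2: fraction = 0.6055
Case 3: fraction = 0.547
Case 4: fraction = 0.6957
Ranking (highest first): 1, 4, 2, 3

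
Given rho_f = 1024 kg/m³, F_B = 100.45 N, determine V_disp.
Formula: F_B = \rho_f g V_{disp}
Substituting knowns: 100.45 = 1024·9.81·V_disp
Solving for V_disp: V_disp = 100.45/(1024·9.81) = 0.01 m³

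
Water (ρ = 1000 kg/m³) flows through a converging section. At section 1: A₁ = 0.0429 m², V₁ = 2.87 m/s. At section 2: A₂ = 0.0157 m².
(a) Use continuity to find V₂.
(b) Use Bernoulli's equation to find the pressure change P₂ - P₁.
(a) Continuity: A₁V₁=A₂V₂ -> V₂=A₁V₁/A₂=0.0429*2.87/0.0157=7.84 m/s
(b) Bernoulli: P₂-P₁=0.5*rho*(V₁^2-V₂^2)/1000=0.5*1000*(2.87^2-7.84^2)/1000=-26.61 kPa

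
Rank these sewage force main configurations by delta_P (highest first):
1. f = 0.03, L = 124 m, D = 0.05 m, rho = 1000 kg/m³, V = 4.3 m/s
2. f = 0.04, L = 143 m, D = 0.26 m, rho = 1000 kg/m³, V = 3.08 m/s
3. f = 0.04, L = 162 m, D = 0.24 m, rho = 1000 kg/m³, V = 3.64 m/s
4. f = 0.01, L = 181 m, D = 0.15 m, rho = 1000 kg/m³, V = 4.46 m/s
Case 1: delta_P = 687.8 kPa
Case 2: delta_P = 104.4 kPa
Case 3: delta_P = 178.9 kPa
Case 4: delta_P = 120 kPa
Ranking (highest first): 1, 3, 4, 2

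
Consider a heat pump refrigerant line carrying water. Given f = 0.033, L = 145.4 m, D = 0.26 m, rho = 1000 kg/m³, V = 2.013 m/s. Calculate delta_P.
Formula: \Delta P = f \frac{L}{D} \frac{\rho V^2}{2}
delta_P = 0.033·(145.4/0.26)·0.5·1000·2.013²/1000 = 37.39 kPa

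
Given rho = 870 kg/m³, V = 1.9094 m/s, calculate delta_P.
Formula: V = \sqrt{\frac{2 \Delta P}{\rho}}
Substituting knowns: 1.9094 = √(2·(delta_P·1000)/870)
Solving for delta_P: delta_P = 1.9094²·870/2/1000 = 1.586 kPa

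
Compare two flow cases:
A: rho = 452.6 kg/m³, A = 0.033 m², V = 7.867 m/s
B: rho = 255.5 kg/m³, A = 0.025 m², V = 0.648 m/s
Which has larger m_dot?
m_dot(A) = 117.5 kg/s, m_dot(B) = 4.139 kg/s. Answer: A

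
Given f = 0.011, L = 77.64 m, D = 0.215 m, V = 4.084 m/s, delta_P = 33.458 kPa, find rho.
Formula: \Delta P = f \frac{L}{D} \frac{\rho V^2}{2}
Substituting knowns: 33.458 = 0.011·(77.64/0.215)·0.5·rho·4.084²/1000
Solving for rho: rho = (33.458·1000)/(0.011·(77.64/0.215)·0.5·4.084²) = 1010 kg/m³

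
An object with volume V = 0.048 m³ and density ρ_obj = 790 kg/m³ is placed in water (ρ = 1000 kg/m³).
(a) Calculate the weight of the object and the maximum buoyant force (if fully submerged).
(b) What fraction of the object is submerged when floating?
(a) W=rho_obj*g*V=790*9.81*0.048=372.0 N; F_B(max)=rho*g*V=1000*9.81*0.048=470.9 N
(b) Floating fraction=rho_obj/rho=790/1000=0.790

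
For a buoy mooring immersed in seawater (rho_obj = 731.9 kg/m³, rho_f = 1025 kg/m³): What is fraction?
Formula: f_{sub} = \frac{\rho_{obj}}{\rho_f}
fraction = 731.9/1025 = 0.714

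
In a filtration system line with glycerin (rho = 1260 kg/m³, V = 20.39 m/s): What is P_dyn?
Formula: P_{dyn} = \frac{1}{2} \rho V^2
P_dyn = 0.5·1260·20.39²/1000 = 261.9 kPa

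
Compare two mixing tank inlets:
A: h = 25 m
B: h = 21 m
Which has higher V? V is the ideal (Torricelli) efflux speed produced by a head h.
V(A) = 22.15 m/s, V(B) = 20.3 m/s. Answer: A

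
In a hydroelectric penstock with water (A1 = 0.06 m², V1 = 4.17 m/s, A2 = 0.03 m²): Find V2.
Formula: V_2 = \frac{A_1 V_1}{A_2}
V2 = 0.06·4.17/0.03 = 8.34 m/s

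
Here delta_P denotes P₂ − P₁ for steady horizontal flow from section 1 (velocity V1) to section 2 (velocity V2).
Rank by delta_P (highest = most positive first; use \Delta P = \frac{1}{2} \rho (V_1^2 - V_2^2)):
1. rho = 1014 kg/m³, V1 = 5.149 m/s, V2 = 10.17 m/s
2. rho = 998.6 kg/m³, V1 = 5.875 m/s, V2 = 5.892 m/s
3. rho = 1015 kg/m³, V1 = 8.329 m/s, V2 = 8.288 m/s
Case 1: delta_P = -39 kPa
Case 2: delta_P = -0.09988 kPa
Case 3: delta_P = 0.3458 kPa
Ranking (highest first): 3, 2, 1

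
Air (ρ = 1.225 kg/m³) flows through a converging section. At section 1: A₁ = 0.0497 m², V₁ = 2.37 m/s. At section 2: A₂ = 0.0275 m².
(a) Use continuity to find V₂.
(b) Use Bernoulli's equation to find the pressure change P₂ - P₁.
(a) Continuity: A₁V₁=A₂V₂ -> V₂=A₁V₁/A₂=0.0497*2.37/0.0275=4.28 m/s
(b) Bernoulli: P₂-P₁=0.5*rho*(V₁^2-V₂^2)/1000=0.5*1.225*(2.37^2-4.28^2)/1000=-0.00778 kPa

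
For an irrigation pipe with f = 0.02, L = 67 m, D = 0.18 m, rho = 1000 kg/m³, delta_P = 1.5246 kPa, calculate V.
Formula: \Delta P = f \frac{L}{D} \frac{\rho V^2}{2}
Substituting knowns: 1.5246 = 0.02·(67/0.18)·0.5·1000·V²/1000
Solving for V: V = √((1.5246·1000)/(0.02·(67/0.18)·0.5·1000)) = 0.64 m/s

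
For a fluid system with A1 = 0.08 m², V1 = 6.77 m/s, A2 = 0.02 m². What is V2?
Formula: V_2 = \frac{A_1 V_1}{A_2}
V2 = 0.08·6.77/0.02 = 27.08 m/s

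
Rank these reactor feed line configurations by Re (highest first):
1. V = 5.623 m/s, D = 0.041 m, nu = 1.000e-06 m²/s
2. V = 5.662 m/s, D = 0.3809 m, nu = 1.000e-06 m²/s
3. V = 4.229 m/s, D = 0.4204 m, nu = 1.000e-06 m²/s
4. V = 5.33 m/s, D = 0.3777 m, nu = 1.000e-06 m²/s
Case 1: Re = 230543
Case 2: Re = 2.157e+06
Case 3: Re = 1.778e+06
Case 4: Re = 2.013e+06
Ranking (highest first): 2, 4, 3, 1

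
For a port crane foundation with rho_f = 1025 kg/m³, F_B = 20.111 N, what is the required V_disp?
Formula: F_B = \rho_f g V_{disp}
Substituting knowns: 20.111 = 1025·9.81·V_disp
Solving for V_disp: V_disp = 20.111/(1025·9.81) = 0.002 m³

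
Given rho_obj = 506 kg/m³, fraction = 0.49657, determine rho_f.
Formula: f_{sub} = \frac{\rho_{obj}}{\rho_f}
Substituting knowns: 0.49657 = 506/rho_f
Solving for rho_f: rho_f = 506/0.49657 = 1019 kg/m³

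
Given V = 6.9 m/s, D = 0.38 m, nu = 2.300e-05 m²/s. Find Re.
Formula: Re = \frac{V D}{\nu}
Re = 6.9·0.38/2.300e-05 = 114000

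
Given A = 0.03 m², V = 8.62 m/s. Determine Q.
Formula: Q = A V
Q = 0.03·8.62·1000 = 258.6 L/s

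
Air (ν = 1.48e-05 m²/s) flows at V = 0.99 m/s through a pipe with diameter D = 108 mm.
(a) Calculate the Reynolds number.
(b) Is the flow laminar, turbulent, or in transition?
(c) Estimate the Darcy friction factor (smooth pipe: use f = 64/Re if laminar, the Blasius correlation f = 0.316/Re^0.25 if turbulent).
(a) Re = V·D/ν = 0.99·0.108/1.48e-05 = 7224.3
(b) Flow regime: turbulent (Re > 4000)
(c) Friction factor: f = 0.316/Re^0.25 = 0.316/7224.3^0.25 = 0.03428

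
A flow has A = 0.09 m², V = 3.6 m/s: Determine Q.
Formula: Q = A V
Q = 0.09·3.6·1000 = 324 L/s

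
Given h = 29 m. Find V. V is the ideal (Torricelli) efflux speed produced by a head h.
Formula: V = \sqrt{2 g h}
V = √(2·9.81·29) = 23.85 m/s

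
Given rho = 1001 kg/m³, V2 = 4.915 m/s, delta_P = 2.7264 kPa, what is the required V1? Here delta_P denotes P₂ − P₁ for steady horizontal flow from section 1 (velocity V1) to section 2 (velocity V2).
Formula: \Delta P = \frac{1}{2} \rho (V_1^2 - V_2^2)
Substituting knowns: 2.7264 = 0.5·1001·(V1² − 4.915²)/1000
Solving for V1: V1 = √(4.915² + 2·(2.7264·1000)/1001) = 5.441 m/s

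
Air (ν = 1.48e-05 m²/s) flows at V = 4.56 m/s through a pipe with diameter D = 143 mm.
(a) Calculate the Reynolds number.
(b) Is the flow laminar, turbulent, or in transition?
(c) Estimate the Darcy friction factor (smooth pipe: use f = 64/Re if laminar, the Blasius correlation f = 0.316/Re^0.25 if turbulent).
(a) Re = V·D/ν = 4.56·0.143/1.48e-05 = 44059
(b) Flow regime: turbulent (Re > 4000)
(c) Friction factor: f = 0.316/Re^0.25 = 0.316/44059^0.25 = 0.02181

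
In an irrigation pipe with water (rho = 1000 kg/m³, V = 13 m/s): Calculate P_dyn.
Formula: P_{dyn} = \frac{1}{2} \rho V^2
P_dyn = 0.5·1000·13²/1000 = 84.5 kPa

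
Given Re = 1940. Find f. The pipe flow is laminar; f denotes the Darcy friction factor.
Formula: f = \frac{64}{Re}
f = 64/1940 = 0.03299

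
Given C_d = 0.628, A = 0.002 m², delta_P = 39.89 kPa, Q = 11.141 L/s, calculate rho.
Formula: Q = C_d A \sqrt{\frac{2 \Delta P}{\rho}}
Substituting knowns: 11.141 = 0.628·0.002·√(2·(39.89·1000)/rho)·1000
Solving for rho: rho = 2·(39.89·1000)/((11.141/1000)/(0.628·0.002))² = 1014 kg/m³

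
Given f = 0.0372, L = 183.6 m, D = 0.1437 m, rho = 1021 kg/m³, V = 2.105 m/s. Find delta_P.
Formula: \Delta P = f \frac{L}{D} \frac{\rho V^2}{2}
delta_P = 0.0372·(183.6/0.1437)·0.5·1021·2.105²/1000 = 107.5 kPa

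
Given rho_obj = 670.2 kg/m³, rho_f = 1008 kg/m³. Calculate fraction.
Formula: f_{sub} = \frac{\rho_{obj}}{\rho_f}
fraction = 670.2/1008 = 0.6649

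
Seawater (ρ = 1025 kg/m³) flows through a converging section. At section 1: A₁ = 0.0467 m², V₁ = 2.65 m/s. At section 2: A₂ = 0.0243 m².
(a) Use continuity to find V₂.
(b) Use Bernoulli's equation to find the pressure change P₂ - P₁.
(a) Continuity: A₁V₁=A₂V₂ -> V₂=A₁V₁/A₂=0.0467*2.65/0.0243=5.09 m/s
(b) Bernoulli: P₂-P₁=0.5*rho*(V₁^2-V₂^2)/1000=0.5*1025*(2.65^2-5.09^2)/1000=-9.679 kPa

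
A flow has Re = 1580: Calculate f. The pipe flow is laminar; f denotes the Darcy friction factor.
Formula: f = \frac{64}{Re}
f = 64/1580 = 0.04051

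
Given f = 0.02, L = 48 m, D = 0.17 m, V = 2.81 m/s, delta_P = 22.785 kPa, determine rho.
Formula: \Delta P = f \frac{L}{D} \frac{\rho V^2}{2}
Substituting knowns: 22.785 = 0.02·(48/0.17)·0.5·rho·2.81²/1000
Solving for rho: rho = (22.785·1000)/(0.02·(48/0.17)·0.5·2.81²) = 1022 kg/m³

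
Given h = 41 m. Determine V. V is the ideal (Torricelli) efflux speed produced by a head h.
Formula: V = \sqrt{2 g h}
V = √(2·9.81·41) = 28.36 m/s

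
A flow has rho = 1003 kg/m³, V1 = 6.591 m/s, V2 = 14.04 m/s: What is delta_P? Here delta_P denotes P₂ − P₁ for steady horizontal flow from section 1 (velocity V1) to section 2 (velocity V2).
Formula: \Delta P = \frac{1}{2} \rho (V_1^2 - V_2^2)
delta_P = 0.5·1003·(6.591² − 14.04²)/1000 = -77.07 kPa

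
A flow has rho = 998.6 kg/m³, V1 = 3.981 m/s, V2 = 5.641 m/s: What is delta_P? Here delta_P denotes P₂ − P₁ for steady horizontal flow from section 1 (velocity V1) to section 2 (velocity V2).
Formula: \Delta P = \frac{1}{2} \rho (V_1^2 - V_2^2)
delta_P = 0.5·998.6·(3.981² − 5.641²)/1000 = -7.975 kPa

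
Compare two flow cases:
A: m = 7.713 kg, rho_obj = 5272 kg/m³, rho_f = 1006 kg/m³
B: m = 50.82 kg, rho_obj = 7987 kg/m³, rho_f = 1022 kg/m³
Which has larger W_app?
W_app(A) = 61.23 N, W_app(B) = 434.8 N. Answer: B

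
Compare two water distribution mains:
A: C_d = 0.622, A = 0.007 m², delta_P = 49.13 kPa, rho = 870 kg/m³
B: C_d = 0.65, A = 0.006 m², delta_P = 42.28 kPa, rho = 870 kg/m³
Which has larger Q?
Q(A) = 46.27 L/s, Q(B) = 38.45 L/s. Answer: A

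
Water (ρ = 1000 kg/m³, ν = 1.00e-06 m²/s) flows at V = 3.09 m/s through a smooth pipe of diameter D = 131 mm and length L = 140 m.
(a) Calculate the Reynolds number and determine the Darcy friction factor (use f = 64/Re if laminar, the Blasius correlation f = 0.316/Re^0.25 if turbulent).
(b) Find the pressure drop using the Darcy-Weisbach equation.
(a) Re = V·D/ν = 3.09·0.131/1.00e-06 = 404790 → turbulent (Re > 4000); f = 0.316/Re^0.25 = 0.316/404790^0.25 = 0.012528 (Blasius is strictly valid for Re ≲ 1e5; used here as the smooth-pipe estimate the problem specifies)
(b) Darcy-Weisbach: ΔP = f·(L/D)·½ρV²/1000 = 0.012528·(140/0.131)·½·1000·3.09²/1000 = 63.92 kPa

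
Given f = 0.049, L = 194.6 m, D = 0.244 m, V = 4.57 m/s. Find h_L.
Formula: h_L = f \frac{L}{D} \frac{V^2}{2g}
h_L = 0.049·(194.6/0.244)·4.57²/(2·9.81) = 41.6 m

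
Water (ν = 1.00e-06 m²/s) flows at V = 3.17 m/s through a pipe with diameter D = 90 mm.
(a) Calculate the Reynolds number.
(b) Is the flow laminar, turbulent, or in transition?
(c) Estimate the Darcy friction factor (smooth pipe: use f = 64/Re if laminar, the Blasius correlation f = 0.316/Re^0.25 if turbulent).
(a) Re = V·D/ν = 3.17·0.09/1.00e-06 = 285300
(b) Flow regime: turbulent (Re > 4000)
(c) Friction factor: f = 0.316/Re^0.25 = 0.316/285300^0.25 = 0.01367 (Blasius is strictly valid for Re ≲ 1e5; used here as the smooth-pipe estimate the problem specifies)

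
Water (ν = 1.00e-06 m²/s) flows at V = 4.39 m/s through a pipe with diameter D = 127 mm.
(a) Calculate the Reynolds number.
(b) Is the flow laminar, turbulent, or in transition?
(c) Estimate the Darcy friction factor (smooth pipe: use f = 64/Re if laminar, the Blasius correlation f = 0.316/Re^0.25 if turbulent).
(a) Re = V·D/ν = 4.39·0.127/1.00e-06 = 557530
(b) Flow regime: turbulent (Re > 4000)
(c) Friction factor: f = 0.316/Re^0.25 = 0.316/557530^0.25 = 0.01156 (Blasius is strictly valid for Re ≲ 1e5; used here as the smooth-pipe estimate the problem specifies)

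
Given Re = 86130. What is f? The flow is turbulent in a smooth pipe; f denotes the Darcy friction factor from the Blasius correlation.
Formula: f = \frac{0.316}{Re^{0.25}}
f = 0.316/86130^0.25 = 0.01845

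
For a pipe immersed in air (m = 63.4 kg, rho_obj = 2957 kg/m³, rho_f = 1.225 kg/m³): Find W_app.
Formula: W_{app} = mg\left(1 - \frac{\rho_f}{\rho_{obj}}\right)
W_app = 63.4·9.81·(1 − 1.225/2957) = 621.7 N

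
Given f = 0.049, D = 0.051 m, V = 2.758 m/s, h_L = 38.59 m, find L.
Formula: h_L = f \frac{L}{D} \frac{V^2}{2g}
Substituting knowns: 38.59 = 0.049·(L/0.051)·2.758²/(2·9.81)
Solving for L: L = 38.59·2·9.81·0.051/(0.049·2.758²) = 103.6 m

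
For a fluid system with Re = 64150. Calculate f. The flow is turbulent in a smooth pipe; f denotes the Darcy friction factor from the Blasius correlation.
Formula: f = \frac{0.316}{Re^{0.25}}
f = 0.316/64150^0.25 = 0.01986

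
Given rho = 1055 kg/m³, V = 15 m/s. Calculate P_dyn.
Formula: P_{dyn} = \frac{1}{2} \rho V^2
P_dyn = 0.5·1055·15²/1000 = 118.7 kPa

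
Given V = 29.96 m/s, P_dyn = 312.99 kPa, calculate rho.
Formula: P_{dyn} = \frac{1}{2} \rho V^2
Substituting knowns: 312.99 = 0.5·rho·29.96²/1000
Solving for rho: rho = 2·(312.99·1000)/29.96² = 697.4 kg/m³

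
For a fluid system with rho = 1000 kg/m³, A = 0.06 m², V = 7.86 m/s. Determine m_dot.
Formula: \dot{m} = \rho A V
m_dot = 1000·0.06·7.86 = 471.6 kg/s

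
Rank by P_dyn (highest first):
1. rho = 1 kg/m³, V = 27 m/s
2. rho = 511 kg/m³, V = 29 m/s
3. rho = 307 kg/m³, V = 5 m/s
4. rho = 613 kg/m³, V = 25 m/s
Case 1: P_dyn = 0.3645 kPa
Case 2: P_dyn = 214.9 kPa
Case 3: P_dyn = 3.837 kPa
Case 4: P_dyn = 191.6 kPa
Ranking (highest first): 2, 4, 3, 1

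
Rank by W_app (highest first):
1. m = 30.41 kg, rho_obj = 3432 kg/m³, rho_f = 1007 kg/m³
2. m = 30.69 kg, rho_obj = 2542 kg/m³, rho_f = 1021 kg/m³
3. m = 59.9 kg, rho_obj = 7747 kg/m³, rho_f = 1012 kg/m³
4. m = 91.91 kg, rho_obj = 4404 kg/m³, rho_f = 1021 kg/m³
Case 1: W_app = 210.8 N
Case 2: W_app = 180.1 N
Case 3: W_app = 510.9 N
Case 4: W_app = 692.6 N
Ranking (highest first): 4, 3, 1, 2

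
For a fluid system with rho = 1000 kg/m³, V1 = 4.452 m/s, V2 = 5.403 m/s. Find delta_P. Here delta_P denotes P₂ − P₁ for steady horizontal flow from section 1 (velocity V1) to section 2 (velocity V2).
Formula: \Delta P = \frac{1}{2} \rho (V_1^2 - V_2^2)
delta_P = 0.5·1000·(4.452² − 5.403²)/1000 = -4.686 kPa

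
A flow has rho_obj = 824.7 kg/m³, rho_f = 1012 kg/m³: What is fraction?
Formula: f_{sub} = \frac{\rho_{obj}}{\rho_f}
fraction = 824.7/1012 = 0.8149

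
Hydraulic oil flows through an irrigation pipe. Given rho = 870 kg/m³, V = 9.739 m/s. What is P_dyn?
Formula: P_{dyn} = \frac{1}{2} \rho V^2
P_dyn = 0.5·870·9.739²/1000 = 41.26 kPa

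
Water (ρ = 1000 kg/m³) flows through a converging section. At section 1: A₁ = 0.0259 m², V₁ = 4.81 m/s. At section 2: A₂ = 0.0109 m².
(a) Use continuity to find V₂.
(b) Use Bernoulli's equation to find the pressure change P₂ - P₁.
(a) Continuity: A₁V₁=A₂V₂ -> V₂=A₁V₁/A₂=0.0259*4.81/0.0109=11.43 m/s
(b) Bernoulli: P₂-P₁=0.5*rho*(V₁^2-V₂^2)/1000=0.5*1000*(4.81^2-11.43^2)/1000=-53.75 kPa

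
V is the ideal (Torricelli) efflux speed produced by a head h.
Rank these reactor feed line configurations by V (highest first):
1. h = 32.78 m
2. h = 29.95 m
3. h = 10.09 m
Case 1: V = 25.36 m/s
Case 2: V = 24.24 m/s
Case 3: V = 14.07 m/s
Ranking (highest first): 1, 2, 3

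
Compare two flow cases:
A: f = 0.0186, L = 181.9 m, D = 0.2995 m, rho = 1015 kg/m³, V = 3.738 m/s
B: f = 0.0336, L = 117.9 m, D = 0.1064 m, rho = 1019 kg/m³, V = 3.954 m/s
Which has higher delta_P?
delta_P(A) = 80.11 kPa, delta_P(B) = 296.6 kPa. Answer: B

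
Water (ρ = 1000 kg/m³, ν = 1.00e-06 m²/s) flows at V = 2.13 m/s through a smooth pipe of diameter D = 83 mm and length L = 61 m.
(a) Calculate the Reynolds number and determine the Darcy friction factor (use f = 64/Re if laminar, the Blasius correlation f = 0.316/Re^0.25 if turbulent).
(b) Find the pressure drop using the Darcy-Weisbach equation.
(a) Re = V·D/ν = 2.13·0.083/1.00e-06 = 176790 → turbulent (Re > 4000); f = 0.316/Re^0.25 = 0.316/176790^0.25 = 0.015411 (Blasius is strictly valid for Re ≲ 1e5; used here as the smooth-pipe estimate the problem specifies)
(b) Darcy-Weisbach: ΔP = f·(L/D)·½ρV²/1000 = 0.015411·(61/0.083)·½·1000·2.13²/1000 = 25.69 kPa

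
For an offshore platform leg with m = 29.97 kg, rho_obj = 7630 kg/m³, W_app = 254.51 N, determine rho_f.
Formula: W_{app} = mg\left(1 - \frac{\rho_f}{\rho_{obj}}\right)
Substituting knowns: 254.51 = 29.97·9.81·(1 − rho_f/7630)
Solving for rho_f: rho_f = 7630·(1 − 254.51/(29.97·9.81)) = 1025 kg/m³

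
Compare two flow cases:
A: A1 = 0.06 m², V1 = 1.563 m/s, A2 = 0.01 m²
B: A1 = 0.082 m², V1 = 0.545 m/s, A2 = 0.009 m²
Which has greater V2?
V2(A) = 9.378 m/s, V2(B) = 4.966 m/s. Answer: A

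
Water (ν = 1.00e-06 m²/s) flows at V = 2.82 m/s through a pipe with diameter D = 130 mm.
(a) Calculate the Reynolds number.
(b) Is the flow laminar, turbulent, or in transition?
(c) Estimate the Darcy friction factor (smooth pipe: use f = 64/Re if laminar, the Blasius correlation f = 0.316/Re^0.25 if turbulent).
(a) Re = V·D/ν = 2.82·0.13/1.00e-06 = 366600
(b) Flow regime: turbulent (Re > 4000)
(c) Friction factor: f = 0.316/Re^0.25 = 0.316/366600^0.25 = 0.01284 (Blasius is strictly valid for Re ≲ 1e5; used here as the smooth-pipe estimate the problem specifies)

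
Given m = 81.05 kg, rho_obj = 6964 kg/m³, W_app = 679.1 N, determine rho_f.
Formula: W_{app} = mg\left(1 - \frac{\rho_f}{\rho_{obj}}\right)
Substituting knowns: 679.1 = 81.05·9.81·(1 − rho_f/6964)
Solving for rho_f: rho_f = 6964·(1 − 679.1/(81.05·9.81)) = 1016 kg/m³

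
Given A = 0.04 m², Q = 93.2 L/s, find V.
Formula: Q = A V
Substituting knowns: 93.2 = 0.04·V·1000
Solving for V: V = (93.2/1000)/0.04 = 2.33 m/s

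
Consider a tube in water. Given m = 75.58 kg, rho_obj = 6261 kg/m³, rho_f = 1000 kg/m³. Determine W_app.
Formula: W_{app} = mg\left(1 - \frac{\rho_f}{\rho_{obj}}\right)
W_app = 75.58·9.81·(1 − 1000/6261) = 623 N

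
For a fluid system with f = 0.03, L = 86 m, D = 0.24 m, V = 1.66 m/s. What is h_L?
Formula: h_L = f \frac{L}{D} \frac{V^2}{2g}
h_L = 0.03·(86/0.24)·1.66²/(2·9.81) = 1.51 m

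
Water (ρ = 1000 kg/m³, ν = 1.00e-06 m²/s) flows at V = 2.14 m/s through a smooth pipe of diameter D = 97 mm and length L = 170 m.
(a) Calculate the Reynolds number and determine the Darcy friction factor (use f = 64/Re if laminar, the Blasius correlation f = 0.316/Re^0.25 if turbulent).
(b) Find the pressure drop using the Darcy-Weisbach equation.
(a) Re = V·D/ν = 2.14·0.097/1.00e-06 = 207580 → turbulent (Re > 4000); f = 0.316/Re^0.25 = 0.316/207580^0.25 = 0.014804 (Blasius is strictly valid for Re ≲ 1e5; used here as the smooth-pipe estimate the problem specifies)
(b) Darcy-Weisbach: ΔP = f·(L/D)·½ρV²/1000 = 0.014804·(170/0.097)·½·1000·2.14²/1000 = 59.41 kPa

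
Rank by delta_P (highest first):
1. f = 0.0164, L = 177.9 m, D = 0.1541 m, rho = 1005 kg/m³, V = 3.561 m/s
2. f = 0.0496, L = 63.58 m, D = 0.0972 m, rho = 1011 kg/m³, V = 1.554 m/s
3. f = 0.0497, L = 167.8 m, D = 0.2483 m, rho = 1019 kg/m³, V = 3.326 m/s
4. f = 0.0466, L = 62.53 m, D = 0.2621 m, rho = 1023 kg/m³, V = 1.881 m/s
Case 1: delta_P = 120.6 kPa
Case 2: delta_P = 39.61 kPa
Case 3: delta_P = 189.3 kPa
Case 4: delta_P = 20.12 kPa
Ranking (highest first): 3, 1, 2, 4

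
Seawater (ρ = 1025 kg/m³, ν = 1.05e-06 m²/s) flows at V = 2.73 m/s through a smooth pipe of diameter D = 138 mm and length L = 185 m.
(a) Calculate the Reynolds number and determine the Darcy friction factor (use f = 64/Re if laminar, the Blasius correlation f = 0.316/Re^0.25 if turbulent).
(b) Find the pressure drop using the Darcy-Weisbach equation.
(a) Re = V·D/ν = 2.73·0.138/1.05e-06 = 358800 → turbulent (Re > 4000); f = 0.316/Re^0.25 = 0.316/358800^0.25 = 0.012911 (Blasius is strictly valid for Re ≲ 1e5; used here as the smooth-pipe estimate the problem specifies)
(b) Darcy-Weisbach: ΔP = f·(L/D)·½ρV²/1000 = 0.012911·(185/0.138)·½·1025·2.73²/1000 = 66.11 kPa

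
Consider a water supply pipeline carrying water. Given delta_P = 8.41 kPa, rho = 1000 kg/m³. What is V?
Formula: V = \sqrt{\frac{2 \Delta P}{\rho}}
V = √(2·(8.41·1000)/1000) = 4.101 m/s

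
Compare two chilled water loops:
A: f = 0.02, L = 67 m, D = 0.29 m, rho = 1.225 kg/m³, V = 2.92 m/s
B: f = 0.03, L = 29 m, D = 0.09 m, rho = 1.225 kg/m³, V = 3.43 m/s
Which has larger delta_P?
delta_P(A) = 0.02413 kPa, delta_P(B) = 0.06966 kPa. Answer: B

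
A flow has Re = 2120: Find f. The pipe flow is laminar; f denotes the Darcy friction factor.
Formula: f = \frac{64}{Re}
f = 64/2120 = 0.03019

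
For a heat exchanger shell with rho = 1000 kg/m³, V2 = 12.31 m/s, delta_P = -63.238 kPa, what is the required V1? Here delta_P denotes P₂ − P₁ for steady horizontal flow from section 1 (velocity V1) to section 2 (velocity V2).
Formula: \Delta P = \frac{1}{2} \rho (V_1^2 - V_2^2)
Substituting knowns: -63.238 = 0.5·1000·(V1² − 12.31²)/1000
Solving for V1: V1 = √(12.31² + 2·(-63.238·1000)/1000) = 5.006 m/s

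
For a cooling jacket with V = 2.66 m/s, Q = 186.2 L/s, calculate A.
Formula: Q = A V
Substituting knowns: 186.2 = A·2.66·1000
Solving for A: A = (186.2/1000)/2.66 = 0.07 m²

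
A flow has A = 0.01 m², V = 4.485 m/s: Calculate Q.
Formula: Q = A V
Q = 0.01·4.485·1000 = 44.85 L/s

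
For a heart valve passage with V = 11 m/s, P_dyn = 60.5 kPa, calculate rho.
Formula: P_{dyn} = \frac{1}{2} \rho V^2
Substituting knowns: 60.5 = 0.5·rho·11²/1000
Solving for rho: rho = 2·(60.5·1000)/11² = 1000 kg/m³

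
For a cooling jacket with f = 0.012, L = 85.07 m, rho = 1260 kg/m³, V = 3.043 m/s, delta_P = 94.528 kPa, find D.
Formula: \Delta P = f \frac{L}{D} \frac{\rho V^2}{2}
Substituting knowns: 94.528 = 0.012·(85.07/D)·0.5·1260·3.043²/1000
Solving for D: D = 0.012·85.07·0.5·1260·3.043²/(94.528·1000) = 0.063 m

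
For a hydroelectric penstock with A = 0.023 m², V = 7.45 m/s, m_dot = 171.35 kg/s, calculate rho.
Formula: \dot{m} = \rho A V
Substituting knowns: 171.35 = rho·0.023·7.45
Solving for rho: rho = 171.35/(0.023·7.45) = 1000 kg/m³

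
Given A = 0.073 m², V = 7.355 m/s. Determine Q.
Formula: Q = A V
Q = 0.073·7.355·1000 = 536.9 L/s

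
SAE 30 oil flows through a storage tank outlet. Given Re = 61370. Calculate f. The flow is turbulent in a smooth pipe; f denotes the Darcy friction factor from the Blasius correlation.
Formula: f = \frac{0.316}{Re^{0.25}}
f = 0.316/61370^0.25 = 0.02008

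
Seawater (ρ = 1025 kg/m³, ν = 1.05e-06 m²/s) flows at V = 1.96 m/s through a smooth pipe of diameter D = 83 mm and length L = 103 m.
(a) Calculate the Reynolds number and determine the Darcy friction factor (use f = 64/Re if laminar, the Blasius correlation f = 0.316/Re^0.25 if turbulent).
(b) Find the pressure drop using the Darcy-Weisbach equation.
(a) Re = V·D/ν = 1.96·0.083/1.05e-06 = 154930 → turbulent (Re > 4000); f = 0.316/Re^0.25 = 0.316/154930^0.25 = 0.015928 (Blasius is strictly valid for Re ≲ 1e5; used here as the smooth-pipe estimate the problem specifies)
(b) Darcy-Weisbach: ΔP = f·(L/D)·½ρV²/1000 = 0.015928·(103/0.083)·½·1025·1.96²/1000 = 38.92 kPa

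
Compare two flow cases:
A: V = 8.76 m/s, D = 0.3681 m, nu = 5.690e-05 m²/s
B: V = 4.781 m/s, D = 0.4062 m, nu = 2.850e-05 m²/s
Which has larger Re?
Re(A) = 56671, Re(B) = 68142. Answer: B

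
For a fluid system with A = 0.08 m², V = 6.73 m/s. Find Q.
Formula: Q = A V
Q = 0.08·6.73·1000 = 538.4 L/s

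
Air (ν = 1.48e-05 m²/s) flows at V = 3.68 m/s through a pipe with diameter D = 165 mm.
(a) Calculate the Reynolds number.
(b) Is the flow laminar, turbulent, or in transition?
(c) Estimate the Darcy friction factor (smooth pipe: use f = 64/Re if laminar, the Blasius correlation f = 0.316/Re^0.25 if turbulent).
(a) Re = V·D/ν = 3.68·0.165/1.48e-05 = 41027
(b) Flow regime: turbulent (Re > 4000)
(c) Friction factor: f = 0.316/Re^0.25 = 0.316/41027^0.25 = 0.0222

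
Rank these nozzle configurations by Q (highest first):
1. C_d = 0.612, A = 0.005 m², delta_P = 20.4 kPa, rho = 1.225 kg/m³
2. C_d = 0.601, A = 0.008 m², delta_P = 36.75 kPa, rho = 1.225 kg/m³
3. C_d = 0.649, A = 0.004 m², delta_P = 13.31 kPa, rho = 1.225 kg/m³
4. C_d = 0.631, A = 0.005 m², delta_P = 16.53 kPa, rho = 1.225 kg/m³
Case 1: Q = 558.4 L/s
Case 2: Q = 1178 L/s
Case 3: Q = 382.7 L/s
Case 4: Q = 518.3 L/s
Ranking (highest first): 2, 1, 4, 3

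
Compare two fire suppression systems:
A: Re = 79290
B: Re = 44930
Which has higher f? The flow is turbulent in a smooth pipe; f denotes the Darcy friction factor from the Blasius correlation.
f(A) = 0.01883, f(B) = 0.0217. Answer: B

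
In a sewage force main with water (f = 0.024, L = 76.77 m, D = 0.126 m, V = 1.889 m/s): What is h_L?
Formula: h_L = f \frac{L}{D} \frac{V^2}{2g}
h_L = 0.024·(76.77/0.126)·1.889²/(2·9.81) = 2.659 m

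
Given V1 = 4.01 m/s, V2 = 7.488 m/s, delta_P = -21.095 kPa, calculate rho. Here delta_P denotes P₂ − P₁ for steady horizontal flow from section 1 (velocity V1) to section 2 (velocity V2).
Formula: \Delta P = \frac{1}{2} \rho (V_1^2 - V_2^2)
Substituting knowns: -21.095 = 0.5·rho·(4.01² − 7.488²)/1000
Solving for rho: rho = 2·(-21.095·1000)/(4.01² − 7.488²) = 1055 kg/m³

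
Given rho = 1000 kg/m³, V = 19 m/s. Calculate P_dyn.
Formula: P_{dyn} = \frac{1}{2} \rho V^2
P_dyn = 0.5·1000·19²/1000 = 180.5 kPa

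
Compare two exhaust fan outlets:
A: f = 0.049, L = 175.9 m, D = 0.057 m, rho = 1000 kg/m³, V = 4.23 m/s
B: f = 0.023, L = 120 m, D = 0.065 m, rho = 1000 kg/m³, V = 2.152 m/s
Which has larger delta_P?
delta_P(A) = 1353 kPa, delta_P(B) = 98.32 kPa. Answer: A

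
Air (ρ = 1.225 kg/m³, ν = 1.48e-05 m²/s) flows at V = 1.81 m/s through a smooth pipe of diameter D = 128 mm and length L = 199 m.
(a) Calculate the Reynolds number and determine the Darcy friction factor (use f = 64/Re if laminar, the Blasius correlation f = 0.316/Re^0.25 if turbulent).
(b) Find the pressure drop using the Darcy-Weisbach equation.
(a) Re = V·D/ν = 1.81·0.128/1.48e-05 = 15654 → turbulent (Re > 4000); f = 0.316/Re^0.25 = 0.316/15654^0.25 = 0.028251
(b) Darcy-Weisbach: ΔP = f·(L/D)·½ρV²/1000 = 0.028251·(199/0.128)·½·1.225·1.81²/1000 = 0.08813 kPa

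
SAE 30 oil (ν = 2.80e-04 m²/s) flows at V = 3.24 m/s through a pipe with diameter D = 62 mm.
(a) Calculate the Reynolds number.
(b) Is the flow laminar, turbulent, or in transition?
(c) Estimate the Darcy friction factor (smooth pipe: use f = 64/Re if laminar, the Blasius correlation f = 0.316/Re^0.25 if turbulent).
(a) Re = V·D/ν = 3.24·0.062/2.80e-04 = 717.43
(b) Flow regime: laminar (Re < 2300)
(c) Friction factor: f = 64/Re = 64/717.43 = 0.08921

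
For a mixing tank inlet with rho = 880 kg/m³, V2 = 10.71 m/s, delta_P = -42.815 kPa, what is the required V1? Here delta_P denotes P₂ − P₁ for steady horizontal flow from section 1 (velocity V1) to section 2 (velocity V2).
Formula: \Delta P = \frac{1}{2} \rho (V_1^2 - V_2^2)
Substituting knowns: -42.815 = 0.5·880·(V1² − 10.71²)/1000
Solving for V1: V1 = √(10.71² + 2·(-42.815·1000)/880) = 4.171 m/s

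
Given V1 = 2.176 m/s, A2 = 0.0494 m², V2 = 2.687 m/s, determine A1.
Formula: V_2 = \frac{A_1 V_1}{A_2}
Substituting knowns: 2.687 = A1·2.176/0.0494
Solving for A1: A1 = 2.687·0.0494/2.176 = 0.061 m²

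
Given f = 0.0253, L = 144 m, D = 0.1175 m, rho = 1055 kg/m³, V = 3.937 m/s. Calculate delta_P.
Formula: \Delta P = f \frac{L}{D} \frac{\rho V^2}{2}
delta_P = 0.0253·(144/0.1175)·0.5·1055·3.937²/1000 = 253.5 kPa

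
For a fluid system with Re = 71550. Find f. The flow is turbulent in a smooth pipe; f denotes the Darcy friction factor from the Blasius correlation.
Formula: f = \frac{0.316}{Re^{0.25}}
f = 0.316/71550^0.25 = 0.01932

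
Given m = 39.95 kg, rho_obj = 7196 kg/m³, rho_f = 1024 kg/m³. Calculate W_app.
Formula: W_{app} = mg\left(1 - \frac{\rho_f}{\rho_{obj}}\right)
W_app = 39.95·9.81·(1 − 1024/7196) = 336.1 N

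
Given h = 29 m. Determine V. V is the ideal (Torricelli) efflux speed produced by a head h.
Formula: V = \sqrt{2 g h}
V = √(2·9.81·29) = 23.85 m/s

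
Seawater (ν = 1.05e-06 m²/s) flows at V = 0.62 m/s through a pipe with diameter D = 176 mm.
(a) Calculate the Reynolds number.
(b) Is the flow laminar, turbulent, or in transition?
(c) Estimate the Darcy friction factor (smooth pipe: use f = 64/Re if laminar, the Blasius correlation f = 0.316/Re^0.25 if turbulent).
(a) Re = V·D/ν = 0.62·0.176/1.05e-06 = 103920
(b) Flow regime: turbulent (Re > 4000)
(c) Friction factor: f = 0.316/Re^0.25 = 0.316/103920^0.25 = 0.0176 (Blasius is strictly valid for Re ≲ 1e5; used here as the smooth-pipe estimate the problem specifies)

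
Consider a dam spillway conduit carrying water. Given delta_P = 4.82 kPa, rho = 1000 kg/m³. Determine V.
Formula: V = \sqrt{\frac{2 \Delta P}{\rho}}
V = √(2·(4.82·1000)/1000) = 3.105 m/s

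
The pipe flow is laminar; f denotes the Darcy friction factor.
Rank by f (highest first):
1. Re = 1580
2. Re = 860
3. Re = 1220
Case 1: f = 0.04051
Case 2: f = 0.07442
Case 3: f = 0.05246
Ranking (highest first): 2, 3, 1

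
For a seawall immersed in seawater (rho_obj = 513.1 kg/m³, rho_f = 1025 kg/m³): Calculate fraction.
Formula: f_{sub} = \frac{\rho_{obj}}{\rho_f}
fraction = 513.1/1025 = 0.5006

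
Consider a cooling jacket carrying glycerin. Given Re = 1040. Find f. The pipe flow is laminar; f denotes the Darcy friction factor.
Formula: f = \frac{64}{Re}
f = 64/1040 = 0.06154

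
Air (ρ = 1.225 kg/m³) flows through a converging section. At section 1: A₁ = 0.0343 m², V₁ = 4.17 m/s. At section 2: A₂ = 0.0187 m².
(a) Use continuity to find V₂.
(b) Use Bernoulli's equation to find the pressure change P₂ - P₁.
(a) Continuity: A₁V₁=A₂V₂ -> V₂=A₁V₁/A₂=0.0343*4.17/0.0187=7.65 m/s
(b) Bernoulli: P₂-P₁=0.5*rho*(V₁^2-V₂^2)/1000=0.5*1.225*(4.17^2-7.65^2)/1000=-0.02519 kPa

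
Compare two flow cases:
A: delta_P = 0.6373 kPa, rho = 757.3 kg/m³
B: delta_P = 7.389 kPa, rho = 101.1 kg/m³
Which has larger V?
V(A) = 1.297 m/s, V(B) = 12.09 m/s. Answer: B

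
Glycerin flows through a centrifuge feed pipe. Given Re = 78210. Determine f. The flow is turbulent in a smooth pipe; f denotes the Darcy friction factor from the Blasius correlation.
Formula: f = \frac{0.316}{Re^{0.25}}
f = 0.316/78210^0.25 = 0.0189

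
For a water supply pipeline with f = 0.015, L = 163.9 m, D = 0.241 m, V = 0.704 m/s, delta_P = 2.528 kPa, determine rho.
Formula: \Delta P = f \frac{L}{D} \frac{\rho V^2}{2}
Substituting knowns: 2.528 = 0.015·(163.9/0.241)·0.5·rho·0.704²/1000
Solving for rho: rho = (2.528·1000)/(0.015·(163.9/0.241)·0.5·0.704²) = 1000 kg/m³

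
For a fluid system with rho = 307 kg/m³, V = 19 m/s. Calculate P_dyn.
Formula: P_{dyn} = \frac{1}{2} \rho V^2
P_dyn = 0.5·307·19²/1000 = 55.41 kPa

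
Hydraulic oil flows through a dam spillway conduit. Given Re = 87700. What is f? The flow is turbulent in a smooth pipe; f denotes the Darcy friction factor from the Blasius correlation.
Formula: f = \frac{0.316}{Re^{0.25}}
f = 0.316/87700^0.25 = 0.01836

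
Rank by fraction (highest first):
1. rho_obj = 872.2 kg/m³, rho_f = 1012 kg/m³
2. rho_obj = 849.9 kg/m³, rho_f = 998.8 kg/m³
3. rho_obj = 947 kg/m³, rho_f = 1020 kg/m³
Case 1: fraction = 0.8619
Case 2: fraction = 0.8509
Case 3: fraction = 0.9284
Ranking (highest first): 3, 1, 2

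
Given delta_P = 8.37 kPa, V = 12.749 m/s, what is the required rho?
Formula: V = \sqrt{\frac{2 \Delta P}{\rho}}
Substituting knowns: 12.749 = √(2·(8.37·1000)/rho)
Solving for rho: rho = 2·(8.37·1000)/12.749² = 103 kg/m³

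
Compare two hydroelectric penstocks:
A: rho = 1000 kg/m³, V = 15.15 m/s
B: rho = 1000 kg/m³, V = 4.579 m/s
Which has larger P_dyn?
P_dyn(A) = 114.8 kPa, P_dyn(B) = 10.48 kPa. Answer: A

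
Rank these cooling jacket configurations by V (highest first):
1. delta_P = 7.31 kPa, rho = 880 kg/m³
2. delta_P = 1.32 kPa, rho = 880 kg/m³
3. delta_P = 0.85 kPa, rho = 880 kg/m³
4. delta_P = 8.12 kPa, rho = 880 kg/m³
Case 1: V = 4.076 m/s
Case 2: V = 1.732 m/s
Case 3: V = 1.39 m/s
Case 4: V = 4.296 m/s
Ranking (highest first): 4, 1, 2, 3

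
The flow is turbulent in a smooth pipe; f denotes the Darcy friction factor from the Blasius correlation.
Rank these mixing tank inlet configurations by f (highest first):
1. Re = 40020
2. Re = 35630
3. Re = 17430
Case 1: f = 0.02234
Case 2: f = 0.023
Case 3: f = 0.0275
Ranking (highest first): 3, 2, 1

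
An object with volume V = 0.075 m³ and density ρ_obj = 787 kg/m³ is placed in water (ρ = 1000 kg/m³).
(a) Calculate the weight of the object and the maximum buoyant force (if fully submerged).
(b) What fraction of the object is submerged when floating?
(a) W=rho_obj*g*V=787*9.81*0.075=579.0 N; F_B(max)=rho*g*V=1000*9.81*0.075=735.8 N
(b) Floating fraction=rho_obj/rho=787/1000=0.787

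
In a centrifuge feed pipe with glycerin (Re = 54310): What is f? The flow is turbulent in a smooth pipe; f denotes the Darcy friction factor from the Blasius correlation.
Formula: f = \frac{0.316}{Re^{0.25}}
f = 0.316/54310^0.25 = 0.0207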